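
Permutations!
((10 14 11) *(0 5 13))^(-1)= ((0 5 13)(10 14 11))^(-1)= (0 13 5)(10 11 14)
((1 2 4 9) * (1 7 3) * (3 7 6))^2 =(1 4 6)(2 9 3)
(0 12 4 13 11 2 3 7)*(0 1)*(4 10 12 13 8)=(0 13 11 2 3 7 1)(4 8)(10 12)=[13, 0, 3, 7, 8, 5, 6, 1, 4, 9, 12, 2, 10, 11]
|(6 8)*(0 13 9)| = 6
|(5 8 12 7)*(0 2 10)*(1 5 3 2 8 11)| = 21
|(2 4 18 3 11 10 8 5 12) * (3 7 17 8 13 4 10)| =10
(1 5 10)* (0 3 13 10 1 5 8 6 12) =(0 3 13 10 5 1 8 6 12) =[3, 8, 2, 13, 4, 1, 12, 7, 6, 9, 5, 11, 0, 10]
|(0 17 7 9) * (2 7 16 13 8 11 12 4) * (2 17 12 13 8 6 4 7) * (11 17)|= |(0 12 7 9)(4 11 13 6)(8 17 16)|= 12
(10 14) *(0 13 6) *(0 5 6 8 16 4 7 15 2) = (0 13 8 16 4 7 15 2)(5 6)(10 14) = [13, 1, 0, 3, 7, 6, 5, 15, 16, 9, 14, 11, 12, 8, 10, 2, 4]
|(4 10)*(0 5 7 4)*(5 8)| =|(0 8 5 7 4 10)| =6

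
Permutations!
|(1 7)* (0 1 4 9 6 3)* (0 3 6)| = 5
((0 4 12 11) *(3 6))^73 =((0 4 12 11)(3 6))^73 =(0 4 12 11)(3 6)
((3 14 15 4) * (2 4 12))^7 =((2 4 3 14 15 12))^7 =(2 4 3 14 15 12)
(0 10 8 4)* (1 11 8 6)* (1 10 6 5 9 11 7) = (0 6 10 5 9 11 8 4)(1 7) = [6, 7, 2, 3, 0, 9, 10, 1, 4, 11, 5, 8]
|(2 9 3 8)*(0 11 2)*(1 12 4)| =6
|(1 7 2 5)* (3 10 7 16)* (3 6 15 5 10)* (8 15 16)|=12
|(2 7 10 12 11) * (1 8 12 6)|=|(1 8 12 11 2 7 10 6)|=8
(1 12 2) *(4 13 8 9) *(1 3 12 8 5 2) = (1 8 9 4 13 5 2 3 12) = [0, 8, 3, 12, 13, 2, 6, 7, 9, 4, 10, 11, 1, 5]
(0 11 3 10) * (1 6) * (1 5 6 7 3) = (0 11 1 7 3 10)(5 6) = [11, 7, 2, 10, 4, 6, 5, 3, 8, 9, 0, 1]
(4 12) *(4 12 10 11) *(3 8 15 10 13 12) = (3 8 15 10 11 4 13 12) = [0, 1, 2, 8, 13, 5, 6, 7, 15, 9, 11, 4, 3, 12, 14, 10]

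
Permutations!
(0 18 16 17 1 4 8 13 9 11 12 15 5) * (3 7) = (0 18 16 17 1 4 8 13 9 11 12 15 5)(3 7) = [18, 4, 2, 7, 8, 0, 6, 3, 13, 11, 10, 12, 15, 9, 14, 5, 17, 1, 16]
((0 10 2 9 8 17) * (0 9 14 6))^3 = ((0 10 2 14 6)(8 17 9))^3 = (17)(0 14 10 6 2)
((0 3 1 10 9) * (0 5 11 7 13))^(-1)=(0 13 7 11 5 9 10 1 3)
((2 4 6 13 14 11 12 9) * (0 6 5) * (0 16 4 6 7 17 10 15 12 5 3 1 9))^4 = ((0 7 17 10 15 12)(1 9 2 6 13 14 11 5 16 4 3))^4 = (0 15 17)(1 13 16 9 14 4 2 11 3 6 5)(7 12 10)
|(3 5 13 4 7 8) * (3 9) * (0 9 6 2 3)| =8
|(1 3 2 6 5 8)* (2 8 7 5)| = 6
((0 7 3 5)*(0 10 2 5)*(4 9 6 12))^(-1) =((0 7 3)(2 5 10)(4 9 6 12))^(-1) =(0 3 7)(2 10 5)(4 12 6 9)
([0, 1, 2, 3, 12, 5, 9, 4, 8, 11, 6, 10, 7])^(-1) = [0, 1, 2, 3, 7, 5, 10, 12, 8, 6, 11, 9, 4]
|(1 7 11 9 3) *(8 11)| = |(1 7 8 11 9 3)| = 6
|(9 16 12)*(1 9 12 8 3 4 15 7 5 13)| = |(1 9 16 8 3 4 15 7 5 13)| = 10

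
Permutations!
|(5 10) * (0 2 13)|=|(0 2 13)(5 10)|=6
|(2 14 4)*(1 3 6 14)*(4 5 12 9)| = 9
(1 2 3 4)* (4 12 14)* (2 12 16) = (1 12 14 4)(2 3 16) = [0, 12, 3, 16, 1, 5, 6, 7, 8, 9, 10, 11, 14, 13, 4, 15, 2]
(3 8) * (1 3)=(1 3 8)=[0, 3, 2, 8, 4, 5, 6, 7, 1]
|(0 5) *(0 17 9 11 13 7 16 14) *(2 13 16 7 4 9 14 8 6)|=|(0 5 17 14)(2 13 4 9 11 16 8 6)|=8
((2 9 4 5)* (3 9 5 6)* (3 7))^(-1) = (2 5)(3 7 6 4 9)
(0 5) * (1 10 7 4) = (0 5)(1 10 7 4) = [5, 10, 2, 3, 1, 0, 6, 4, 8, 9, 7]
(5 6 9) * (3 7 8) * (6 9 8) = [0, 1, 2, 7, 4, 9, 8, 6, 3, 5] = (3 7 6 8)(5 9)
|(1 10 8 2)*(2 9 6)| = 6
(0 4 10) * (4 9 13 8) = (0 9 13 8 4 10) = [9, 1, 2, 3, 10, 5, 6, 7, 4, 13, 0, 11, 12, 8]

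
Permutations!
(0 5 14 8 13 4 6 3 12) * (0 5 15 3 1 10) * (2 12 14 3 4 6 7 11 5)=(0 15 4 7 11 5 3 14 8 13 6 1 10)(2 12)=[15, 10, 12, 14, 7, 3, 1, 11, 13, 9, 0, 5, 2, 6, 8, 4]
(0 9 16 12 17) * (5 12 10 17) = (0 9 16 10 17)(5 12) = [9, 1, 2, 3, 4, 12, 6, 7, 8, 16, 17, 11, 5, 13, 14, 15, 10, 0]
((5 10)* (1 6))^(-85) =((1 6)(5 10))^(-85) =(1 6)(5 10)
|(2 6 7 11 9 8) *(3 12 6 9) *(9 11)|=8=|(2 11 3 12 6 7 9 8)|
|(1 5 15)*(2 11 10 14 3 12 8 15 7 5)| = |(1 2 11 10 14 3 12 8 15)(5 7)| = 18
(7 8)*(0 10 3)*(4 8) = (0 10 3)(4 8 7) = [10, 1, 2, 0, 8, 5, 6, 4, 7, 9, 3]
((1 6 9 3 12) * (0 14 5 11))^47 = (0 11 5 14)(1 9 12 6 3)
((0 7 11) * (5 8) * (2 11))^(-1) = ((0 7 2 11)(5 8))^(-1) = (0 11 2 7)(5 8)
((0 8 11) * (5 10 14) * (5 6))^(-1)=((0 8 11)(5 10 14 6))^(-1)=(0 11 8)(5 6 14 10)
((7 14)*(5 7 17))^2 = (5 14)(7 17) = ((5 7 14 17))^2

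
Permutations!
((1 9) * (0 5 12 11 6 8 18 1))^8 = (0 9 1 18 8 6 11 12 5)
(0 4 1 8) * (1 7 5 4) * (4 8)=(0 1 4 7 5 8)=[1, 4, 2, 3, 7, 8, 6, 5, 0]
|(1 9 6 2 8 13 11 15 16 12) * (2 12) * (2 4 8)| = 12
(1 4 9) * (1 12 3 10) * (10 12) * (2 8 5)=(1 4 9 10)(2 8 5)(3 12)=[0, 4, 8, 12, 9, 2, 6, 7, 5, 10, 1, 11, 3]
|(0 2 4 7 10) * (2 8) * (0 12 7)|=12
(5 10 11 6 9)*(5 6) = (5 10 11)(6 9) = [0, 1, 2, 3, 4, 10, 9, 7, 8, 6, 11, 5]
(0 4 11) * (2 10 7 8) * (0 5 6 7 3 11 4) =[0, 1, 10, 11, 4, 6, 7, 8, 2, 9, 3, 5] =(2 10 3 11 5 6 7 8)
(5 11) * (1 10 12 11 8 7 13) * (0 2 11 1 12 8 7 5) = (0 2 11)(1 10 8 5 7 13 12) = [2, 10, 11, 3, 4, 7, 6, 13, 5, 9, 8, 0, 1, 12]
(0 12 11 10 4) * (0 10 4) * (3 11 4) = [12, 1, 2, 11, 10, 5, 6, 7, 8, 9, 0, 3, 4] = (0 12 4 10)(3 11)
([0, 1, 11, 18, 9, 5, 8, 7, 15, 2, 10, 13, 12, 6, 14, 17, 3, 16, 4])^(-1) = (2 9 4 18 3 16 17 15 8 6 13 11)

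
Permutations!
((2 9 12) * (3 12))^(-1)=(2 12 3 9)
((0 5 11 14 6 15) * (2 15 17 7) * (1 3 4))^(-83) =((0 5 11 14 6 17 7 2 15)(1 3 4))^(-83) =(0 2 17 14 5 15 7 6 11)(1 3 4)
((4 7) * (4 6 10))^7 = (4 10 6 7) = ((4 7 6 10))^7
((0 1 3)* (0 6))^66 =(0 3)(1 6)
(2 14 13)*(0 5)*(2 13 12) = (0 5)(2 14 12) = [5, 1, 14, 3, 4, 0, 6, 7, 8, 9, 10, 11, 2, 13, 12]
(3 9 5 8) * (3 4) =[0, 1, 2, 9, 3, 8, 6, 7, 4, 5] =(3 9 5 8 4)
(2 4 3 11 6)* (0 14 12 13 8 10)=[14, 1, 4, 11, 3, 5, 2, 7, 10, 9, 0, 6, 13, 8, 12]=(0 14 12 13 8 10)(2 4 3 11 6)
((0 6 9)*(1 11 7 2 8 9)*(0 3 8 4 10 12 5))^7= ((0 6 1 11 7 2 4 10 12 5)(3 8 9))^7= (0 10 7 6 12 2 1 5 4 11)(3 8 9)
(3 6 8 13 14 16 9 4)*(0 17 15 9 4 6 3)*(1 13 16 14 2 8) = (0 17 15 9 6 1 13 2 8 16 4) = [17, 13, 8, 3, 0, 5, 1, 7, 16, 6, 10, 11, 12, 2, 14, 9, 4, 15]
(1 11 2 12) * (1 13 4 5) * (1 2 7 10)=[0, 11, 12, 3, 5, 2, 6, 10, 8, 9, 1, 7, 13, 4]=(1 11 7 10)(2 12 13 4 5)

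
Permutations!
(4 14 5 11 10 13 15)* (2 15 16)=[0, 1, 15, 3, 14, 11, 6, 7, 8, 9, 13, 10, 12, 16, 5, 4, 2]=(2 15 4 14 5 11 10 13 16)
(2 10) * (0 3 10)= (0 3 10 2)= [3, 1, 0, 10, 4, 5, 6, 7, 8, 9, 2]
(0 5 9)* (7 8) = (0 5 9)(7 8) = [5, 1, 2, 3, 4, 9, 6, 8, 7, 0]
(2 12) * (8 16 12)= (2 8 16 12)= [0, 1, 8, 3, 4, 5, 6, 7, 16, 9, 10, 11, 2, 13, 14, 15, 12]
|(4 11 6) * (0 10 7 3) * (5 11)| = 4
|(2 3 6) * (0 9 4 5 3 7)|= |(0 9 4 5 3 6 2 7)|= 8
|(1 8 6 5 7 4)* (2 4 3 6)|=|(1 8 2 4)(3 6 5 7)|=4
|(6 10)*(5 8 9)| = 6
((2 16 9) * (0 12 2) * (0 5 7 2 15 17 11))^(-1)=((0 12 15 17 11)(2 16 9 5 7))^(-1)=(0 11 17 15 12)(2 7 5 9 16)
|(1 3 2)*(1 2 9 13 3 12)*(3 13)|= 2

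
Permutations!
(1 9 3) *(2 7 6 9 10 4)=(1 10 4 2 7 6 9 3)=[0, 10, 7, 1, 2, 5, 9, 6, 8, 3, 4]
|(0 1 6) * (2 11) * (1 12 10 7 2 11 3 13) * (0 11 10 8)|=|(0 12 8)(1 6 11 10 7 2 3 13)|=24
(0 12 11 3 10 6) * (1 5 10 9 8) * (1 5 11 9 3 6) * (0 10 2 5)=[12, 11, 5, 3, 4, 2, 10, 7, 0, 8, 1, 6, 9]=(0 12 9 8)(1 11 6 10)(2 5)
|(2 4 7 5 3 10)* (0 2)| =7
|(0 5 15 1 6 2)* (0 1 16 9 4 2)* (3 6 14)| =|(0 5 15 16 9 4 2 1 14 3 6)| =11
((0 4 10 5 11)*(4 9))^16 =((0 9 4 10 5 11))^16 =(0 5 4)(9 11 10)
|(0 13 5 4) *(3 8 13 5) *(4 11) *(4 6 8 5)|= 6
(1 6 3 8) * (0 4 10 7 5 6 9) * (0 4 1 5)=(0 1 9 4 10 7)(3 8 5 6)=[1, 9, 2, 8, 10, 6, 3, 0, 5, 4, 7]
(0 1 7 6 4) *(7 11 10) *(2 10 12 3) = (0 1 11 12 3 2 10 7 6 4) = [1, 11, 10, 2, 0, 5, 4, 6, 8, 9, 7, 12, 3]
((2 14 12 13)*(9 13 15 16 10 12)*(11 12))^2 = ((2 14 9 13)(10 11 12 15 16))^2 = (2 9)(10 12 16 11 15)(13 14)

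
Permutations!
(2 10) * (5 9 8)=(2 10)(5 9 8)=[0, 1, 10, 3, 4, 9, 6, 7, 5, 8, 2]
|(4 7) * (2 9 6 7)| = 5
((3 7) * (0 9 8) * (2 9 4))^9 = (0 8 9 2 4)(3 7) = ((0 4 2 9 8)(3 7))^9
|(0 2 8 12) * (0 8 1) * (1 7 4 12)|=|(0 2 7 4 12 8 1)|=7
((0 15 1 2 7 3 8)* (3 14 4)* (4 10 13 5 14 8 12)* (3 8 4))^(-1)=((0 15 1 2 7 4 8)(3 12)(5 14 10 13))^(-1)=(0 8 4 7 2 1 15)(3 12)(5 13 10 14)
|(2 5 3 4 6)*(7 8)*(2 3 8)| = 12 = |(2 5 8 7)(3 4 6)|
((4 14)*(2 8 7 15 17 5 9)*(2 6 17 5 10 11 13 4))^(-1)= (2 14 4 13 11 10 17 6 9 5 15 7 8)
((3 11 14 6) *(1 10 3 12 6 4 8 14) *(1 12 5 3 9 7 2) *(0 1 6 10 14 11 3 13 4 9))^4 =(0 7 13 12 14 6 8)(1 2 4 10 9 5 11)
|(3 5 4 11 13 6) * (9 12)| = 6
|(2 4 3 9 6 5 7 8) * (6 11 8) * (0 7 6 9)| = |(0 7 9 11 8 2 4 3)(5 6)| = 8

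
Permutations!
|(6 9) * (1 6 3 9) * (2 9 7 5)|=|(1 6)(2 9 3 7 5)|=10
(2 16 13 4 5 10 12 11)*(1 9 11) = [0, 9, 16, 3, 5, 10, 6, 7, 8, 11, 12, 2, 1, 4, 14, 15, 13] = (1 9 11 2 16 13 4 5 10 12)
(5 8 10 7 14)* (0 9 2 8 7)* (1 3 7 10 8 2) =(0 9 1 3 7 14 5 10) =[9, 3, 2, 7, 4, 10, 6, 14, 8, 1, 0, 11, 12, 13, 5]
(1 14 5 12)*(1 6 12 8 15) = (1 14 5 8 15)(6 12) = [0, 14, 2, 3, 4, 8, 12, 7, 15, 9, 10, 11, 6, 13, 5, 1]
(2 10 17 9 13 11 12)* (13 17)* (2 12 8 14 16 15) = (2 10 13 11 8 14 16 15)(9 17) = [0, 1, 10, 3, 4, 5, 6, 7, 14, 17, 13, 8, 12, 11, 16, 2, 15, 9]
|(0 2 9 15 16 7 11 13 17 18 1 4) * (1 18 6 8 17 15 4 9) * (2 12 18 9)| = 30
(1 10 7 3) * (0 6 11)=(0 6 11)(1 10 7 3)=[6, 10, 2, 1, 4, 5, 11, 3, 8, 9, 7, 0]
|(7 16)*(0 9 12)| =|(0 9 12)(7 16)| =6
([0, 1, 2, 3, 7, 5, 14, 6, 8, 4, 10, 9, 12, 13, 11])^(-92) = (4 11 6)(7 9 14)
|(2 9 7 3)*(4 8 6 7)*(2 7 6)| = 4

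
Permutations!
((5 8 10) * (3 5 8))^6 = (10)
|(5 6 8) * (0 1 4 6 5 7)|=6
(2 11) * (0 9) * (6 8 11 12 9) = (0 6 8 11 2 12 9) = [6, 1, 12, 3, 4, 5, 8, 7, 11, 0, 10, 2, 9]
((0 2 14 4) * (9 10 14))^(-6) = ((0 2 9 10 14 4))^(-6) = (14)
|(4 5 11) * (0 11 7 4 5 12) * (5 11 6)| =|(0 6 5 7 4 12)| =6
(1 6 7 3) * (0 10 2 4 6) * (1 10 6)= [6, 0, 4, 10, 1, 5, 7, 3, 8, 9, 2]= (0 6 7 3 10 2 4 1)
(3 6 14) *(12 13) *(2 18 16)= [0, 1, 18, 6, 4, 5, 14, 7, 8, 9, 10, 11, 13, 12, 3, 15, 2, 17, 16]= (2 18 16)(3 6 14)(12 13)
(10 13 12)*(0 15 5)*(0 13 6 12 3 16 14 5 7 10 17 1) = (0 15 7 10 6 12 17 1)(3 16 14 5 13) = [15, 0, 2, 16, 4, 13, 12, 10, 8, 9, 6, 11, 17, 3, 5, 7, 14, 1]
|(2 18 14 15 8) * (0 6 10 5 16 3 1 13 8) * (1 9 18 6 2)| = |(0 2 6 10 5 16 3 9 18 14 15)(1 13 8)| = 33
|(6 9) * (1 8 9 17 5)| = 6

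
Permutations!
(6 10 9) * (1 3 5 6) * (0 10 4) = (0 10 9 1 3 5 6 4) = [10, 3, 2, 5, 0, 6, 4, 7, 8, 1, 9]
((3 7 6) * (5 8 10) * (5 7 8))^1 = ((3 8 10 7 6))^1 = (3 8 10 7 6)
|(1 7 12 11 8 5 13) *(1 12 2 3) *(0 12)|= |(0 12 11 8 5 13)(1 7 2 3)|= 12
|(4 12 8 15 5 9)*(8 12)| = |(4 8 15 5 9)| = 5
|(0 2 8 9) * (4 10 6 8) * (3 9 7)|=|(0 2 4 10 6 8 7 3 9)|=9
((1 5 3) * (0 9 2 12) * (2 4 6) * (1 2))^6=(0 3 6)(1 9 2)(4 12 5)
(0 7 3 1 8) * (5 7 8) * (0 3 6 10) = (0 8 3 1 5 7 6 10) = [8, 5, 2, 1, 4, 7, 10, 6, 3, 9, 0]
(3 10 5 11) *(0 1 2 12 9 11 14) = [1, 2, 12, 10, 4, 14, 6, 7, 8, 11, 5, 3, 9, 13, 0] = (0 1 2 12 9 11 3 10 5 14)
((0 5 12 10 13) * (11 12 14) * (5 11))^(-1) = (0 13 10 12 11)(5 14)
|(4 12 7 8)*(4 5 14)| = 6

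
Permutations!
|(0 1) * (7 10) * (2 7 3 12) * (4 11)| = |(0 1)(2 7 10 3 12)(4 11)| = 10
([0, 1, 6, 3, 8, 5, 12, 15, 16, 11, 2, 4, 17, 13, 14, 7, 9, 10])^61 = (2 6 12 17 10)(4 8 16 9 11)(7 15)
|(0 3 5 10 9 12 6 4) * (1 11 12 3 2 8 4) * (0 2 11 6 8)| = 12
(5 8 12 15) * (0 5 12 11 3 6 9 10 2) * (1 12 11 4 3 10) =(0 5 8 4 3 6 9 1 12 15 11 10 2) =[5, 12, 0, 6, 3, 8, 9, 7, 4, 1, 2, 10, 15, 13, 14, 11]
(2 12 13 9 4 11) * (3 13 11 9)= (2 12 11)(3 13)(4 9)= [0, 1, 12, 13, 9, 5, 6, 7, 8, 4, 10, 2, 11, 3]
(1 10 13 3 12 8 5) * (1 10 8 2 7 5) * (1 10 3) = (1 8 10 13)(2 7 5 3 12) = [0, 8, 7, 12, 4, 3, 6, 5, 10, 9, 13, 11, 2, 1]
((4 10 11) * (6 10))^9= ((4 6 10 11))^9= (4 6 10 11)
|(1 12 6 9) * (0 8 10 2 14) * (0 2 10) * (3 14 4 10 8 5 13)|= |(0 5 13 3 14 2 4 10 8)(1 12 6 9)|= 36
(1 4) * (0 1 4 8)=(0 1 8)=[1, 8, 2, 3, 4, 5, 6, 7, 0]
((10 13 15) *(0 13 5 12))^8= ((0 13 15 10 5 12))^8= (0 15 5)(10 12 13)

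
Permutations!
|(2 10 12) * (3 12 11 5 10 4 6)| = |(2 4 6 3 12)(5 10 11)| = 15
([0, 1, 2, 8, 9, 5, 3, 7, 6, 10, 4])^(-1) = [0, 1, 2, 6, 10, 5, 8, 7, 3, 4, 9]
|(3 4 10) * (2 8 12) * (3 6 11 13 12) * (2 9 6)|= |(2 8 3 4 10)(6 11 13 12 9)|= 5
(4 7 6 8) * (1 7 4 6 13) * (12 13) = (1 7 12 13)(6 8) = [0, 7, 2, 3, 4, 5, 8, 12, 6, 9, 10, 11, 13, 1]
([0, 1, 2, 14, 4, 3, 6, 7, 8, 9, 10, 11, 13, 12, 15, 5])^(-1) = [0, 1, 2, 5, 4, 15, 6, 7, 8, 9, 10, 11, 13, 12, 3, 14]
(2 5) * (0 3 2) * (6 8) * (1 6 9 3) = [1, 6, 5, 2, 4, 0, 8, 7, 9, 3] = (0 1 6 8 9 3 2 5)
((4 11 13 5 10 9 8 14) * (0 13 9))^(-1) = (0 10 5 13)(4 14 8 9 11)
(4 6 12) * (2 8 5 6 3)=(2 8 5 6 12 4 3)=[0, 1, 8, 2, 3, 6, 12, 7, 5, 9, 10, 11, 4]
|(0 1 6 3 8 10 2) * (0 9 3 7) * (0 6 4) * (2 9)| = 12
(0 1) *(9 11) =[1, 0, 2, 3, 4, 5, 6, 7, 8, 11, 10, 9] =(0 1)(9 11)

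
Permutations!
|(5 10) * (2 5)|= |(2 5 10)|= 3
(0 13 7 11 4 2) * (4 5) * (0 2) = (0 13 7 11 5 4) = [13, 1, 2, 3, 0, 4, 6, 11, 8, 9, 10, 5, 12, 7]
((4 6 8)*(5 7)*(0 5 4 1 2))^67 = ((0 5 7 4 6 8 1 2))^67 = (0 4 1 5 6 2 7 8)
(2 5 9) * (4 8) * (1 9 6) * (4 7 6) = (1 9 2 5 4 8 7 6) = [0, 9, 5, 3, 8, 4, 1, 6, 7, 2]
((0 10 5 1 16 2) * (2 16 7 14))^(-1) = ((16)(0 10 5 1 7 14 2))^(-1) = (16)(0 2 14 7 1 5 10)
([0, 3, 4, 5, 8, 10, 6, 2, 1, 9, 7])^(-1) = [0, 8, 7, 1, 2, 3, 6, 10, 4, 9, 5]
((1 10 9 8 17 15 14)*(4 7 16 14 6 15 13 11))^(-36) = (1 7 13 9 14 4 17 10 16 11 8)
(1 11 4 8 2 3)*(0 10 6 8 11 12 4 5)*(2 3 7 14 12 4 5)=(0 10 6 8 3 1 4 11 2 7 14 12 5)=[10, 4, 7, 1, 11, 0, 8, 14, 3, 9, 6, 2, 5, 13, 12]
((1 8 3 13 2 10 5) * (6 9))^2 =((1 8 3 13 2 10 5)(6 9))^2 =(1 3 2 5 8 13 10)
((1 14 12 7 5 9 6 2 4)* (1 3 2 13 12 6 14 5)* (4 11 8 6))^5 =(1 3 13 9 11 7 4 6 5 2 12 14 8)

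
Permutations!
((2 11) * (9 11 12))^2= ((2 12 9 11))^2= (2 9)(11 12)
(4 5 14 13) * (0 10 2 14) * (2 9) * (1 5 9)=(0 10 1 5)(2 14 13 4 9)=[10, 5, 14, 3, 9, 0, 6, 7, 8, 2, 1, 11, 12, 4, 13]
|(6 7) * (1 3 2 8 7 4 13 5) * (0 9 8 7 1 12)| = 12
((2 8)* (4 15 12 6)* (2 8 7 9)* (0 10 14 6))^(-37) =(0 15 6 10 12 4 14)(2 9 7)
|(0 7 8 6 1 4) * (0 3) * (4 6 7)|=|(0 4 3)(1 6)(7 8)|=6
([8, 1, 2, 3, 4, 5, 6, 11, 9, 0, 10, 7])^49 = [8, 1, 2, 3, 4, 5, 6, 11, 9, 0, 10, 7]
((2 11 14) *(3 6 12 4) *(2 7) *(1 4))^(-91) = (1 12 6 3 4)(2 11 14 7)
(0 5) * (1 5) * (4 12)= (0 1 5)(4 12)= [1, 5, 2, 3, 12, 0, 6, 7, 8, 9, 10, 11, 4]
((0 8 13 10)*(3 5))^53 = (0 8 13 10)(3 5)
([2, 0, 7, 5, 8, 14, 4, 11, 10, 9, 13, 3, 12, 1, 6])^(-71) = [6, 14, 4, 13, 7, 1, 2, 8, 11, 9, 3, 10, 12, 5, 0]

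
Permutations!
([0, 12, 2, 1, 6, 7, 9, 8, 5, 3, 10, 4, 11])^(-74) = [0, 4, 2, 11, 3, 7, 1, 8, 5, 12, 10, 9, 6]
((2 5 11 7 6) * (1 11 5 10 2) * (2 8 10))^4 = ((1 11 7 6)(8 10))^4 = (11)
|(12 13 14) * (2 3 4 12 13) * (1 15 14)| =|(1 15 14 13)(2 3 4 12)| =4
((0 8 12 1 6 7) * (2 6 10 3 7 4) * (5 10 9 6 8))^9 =((0 5 10 3 7)(1 9 6 4 2 8 12))^9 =(0 7 3 10 5)(1 6 2 12 9 4 8)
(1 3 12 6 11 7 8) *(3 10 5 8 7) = (1 10 5 8)(3 12 6 11) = [0, 10, 2, 12, 4, 8, 11, 7, 1, 9, 5, 3, 6]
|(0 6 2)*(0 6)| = |(2 6)| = 2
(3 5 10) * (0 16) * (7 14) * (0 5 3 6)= [16, 1, 2, 3, 4, 10, 0, 14, 8, 9, 6, 11, 12, 13, 7, 15, 5]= (0 16 5 10 6)(7 14)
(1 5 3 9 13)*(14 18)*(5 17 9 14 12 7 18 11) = (1 17 9 13)(3 14 11 5)(7 18 12) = [0, 17, 2, 14, 4, 3, 6, 18, 8, 13, 10, 5, 7, 1, 11, 15, 16, 9, 12]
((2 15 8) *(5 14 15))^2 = ((2 5 14 15 8))^2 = (2 14 8 5 15)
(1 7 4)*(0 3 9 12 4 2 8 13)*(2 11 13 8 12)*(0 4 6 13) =(0 3 9 2 12 6 13 4 1 7 11) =[3, 7, 12, 9, 1, 5, 13, 11, 8, 2, 10, 0, 6, 4]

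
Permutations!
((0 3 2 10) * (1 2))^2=((0 3 1 2 10))^2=(0 1 10 3 2)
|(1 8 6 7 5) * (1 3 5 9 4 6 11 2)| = 4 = |(1 8 11 2)(3 5)(4 6 7 9)|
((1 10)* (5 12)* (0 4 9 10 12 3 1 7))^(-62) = ((0 4 9 10 7)(1 12 5 3))^(-62) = (0 10 4 7 9)(1 5)(3 12)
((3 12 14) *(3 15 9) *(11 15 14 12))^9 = (3 11 15 9)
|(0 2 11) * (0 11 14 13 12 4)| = 6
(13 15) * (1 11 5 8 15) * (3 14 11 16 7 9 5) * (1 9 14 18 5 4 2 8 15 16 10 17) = (1 10 17)(2 8 16 7 14 11 3 18 5 15 13 9 4) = [0, 10, 8, 18, 2, 15, 6, 14, 16, 4, 17, 3, 12, 9, 11, 13, 7, 1, 5]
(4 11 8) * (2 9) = (2 9)(4 11 8) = [0, 1, 9, 3, 11, 5, 6, 7, 4, 2, 10, 8]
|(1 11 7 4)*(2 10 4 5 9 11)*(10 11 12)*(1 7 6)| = |(1 2 11 6)(4 7 5 9 12 10)| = 12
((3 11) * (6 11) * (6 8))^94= ((3 8 6 11))^94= (3 6)(8 11)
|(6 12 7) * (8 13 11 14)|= |(6 12 7)(8 13 11 14)|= 12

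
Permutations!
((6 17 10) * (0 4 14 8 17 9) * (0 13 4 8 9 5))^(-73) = ((0 8 17 10 6 5)(4 14 9 13))^(-73) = (0 5 6 10 17 8)(4 13 9 14)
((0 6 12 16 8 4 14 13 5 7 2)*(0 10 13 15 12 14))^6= (0 8 12 14)(2 10 13 5 7)(4 16 15 6)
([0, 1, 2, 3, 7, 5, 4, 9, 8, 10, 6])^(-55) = (10)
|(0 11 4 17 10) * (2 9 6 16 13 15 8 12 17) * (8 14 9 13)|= 14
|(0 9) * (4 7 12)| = |(0 9)(4 7 12)| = 6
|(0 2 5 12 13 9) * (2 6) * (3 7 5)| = 9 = |(0 6 2 3 7 5 12 13 9)|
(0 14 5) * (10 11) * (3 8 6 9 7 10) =(0 14 5)(3 8 6 9 7 10 11) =[14, 1, 2, 8, 4, 0, 9, 10, 6, 7, 11, 3, 12, 13, 5]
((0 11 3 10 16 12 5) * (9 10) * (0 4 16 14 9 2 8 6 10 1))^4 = ((0 11 3 2 8 6 10 14 9 1)(4 16 12 5))^4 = (16)(0 8 9 3 10)(1 2 14 11 6)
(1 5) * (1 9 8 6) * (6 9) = [0, 5, 2, 3, 4, 6, 1, 7, 9, 8] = (1 5 6)(8 9)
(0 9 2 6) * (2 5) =[9, 1, 6, 3, 4, 2, 0, 7, 8, 5] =(0 9 5 2 6)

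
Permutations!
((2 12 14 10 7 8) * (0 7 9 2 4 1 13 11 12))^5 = (0 13 9 4 14 7 11 2 1 10 8 12) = ((0 7 8 4 1 13 11 12 14 10 9 2))^5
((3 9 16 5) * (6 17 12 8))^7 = (3 5 16 9)(6 8 12 17)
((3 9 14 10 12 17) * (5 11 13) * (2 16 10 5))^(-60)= (2 9 16 14 10 5 12 11 17 13 3)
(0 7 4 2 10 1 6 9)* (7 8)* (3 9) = (0 8 7 4 2 10 1 6 3 9) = [8, 6, 10, 9, 2, 5, 3, 4, 7, 0, 1]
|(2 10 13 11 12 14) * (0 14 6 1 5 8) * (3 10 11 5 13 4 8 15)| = |(0 14 2 11 12 6 1 13 5 15 3 10 4 8)| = 14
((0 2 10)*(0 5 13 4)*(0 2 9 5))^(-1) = (0 10 2 4 13 5 9)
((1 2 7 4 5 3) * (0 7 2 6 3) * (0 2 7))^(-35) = ((1 6 3)(2 7 4 5))^(-35) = (1 6 3)(2 7 4 5)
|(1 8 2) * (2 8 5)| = 3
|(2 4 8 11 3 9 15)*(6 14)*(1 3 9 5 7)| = |(1 3 5 7)(2 4 8 11 9 15)(6 14)| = 12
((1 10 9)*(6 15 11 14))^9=((1 10 9)(6 15 11 14))^9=(6 15 11 14)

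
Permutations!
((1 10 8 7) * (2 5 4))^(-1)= ((1 10 8 7)(2 5 4))^(-1)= (1 7 8 10)(2 4 5)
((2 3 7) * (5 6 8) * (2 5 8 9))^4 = (2 6 7)(3 9 5)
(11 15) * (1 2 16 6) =(1 2 16 6)(11 15) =[0, 2, 16, 3, 4, 5, 1, 7, 8, 9, 10, 15, 12, 13, 14, 11, 6]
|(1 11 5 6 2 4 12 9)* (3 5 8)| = |(1 11 8 3 5 6 2 4 12 9)| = 10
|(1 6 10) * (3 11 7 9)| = |(1 6 10)(3 11 7 9)| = 12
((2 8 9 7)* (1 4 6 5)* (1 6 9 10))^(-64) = (1 10 8 2 7 9 4)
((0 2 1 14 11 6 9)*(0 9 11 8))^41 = (0 2 1 14 8)(6 11)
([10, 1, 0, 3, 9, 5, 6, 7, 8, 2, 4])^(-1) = (0 2 9 4 10)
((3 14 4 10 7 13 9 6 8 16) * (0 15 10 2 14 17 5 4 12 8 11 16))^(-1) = ((0 15 10 7 13 9 6 11 16 3 17 5 4 2 14 12 8))^(-1) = (0 8 12 14 2 4 5 17 3 16 11 6 9 13 7 10 15)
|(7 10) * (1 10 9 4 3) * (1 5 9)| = 12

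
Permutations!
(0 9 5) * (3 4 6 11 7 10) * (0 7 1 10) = (0 9 5 7)(1 10 3 4 6 11) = [9, 10, 2, 4, 6, 7, 11, 0, 8, 5, 3, 1]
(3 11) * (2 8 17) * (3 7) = (2 8 17)(3 11 7) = [0, 1, 8, 11, 4, 5, 6, 3, 17, 9, 10, 7, 12, 13, 14, 15, 16, 2]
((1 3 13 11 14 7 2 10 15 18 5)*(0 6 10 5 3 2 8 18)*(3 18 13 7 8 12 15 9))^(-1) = (18)(0 15 12 7 3 9 10 6)(1 5 2)(8 14 11 13)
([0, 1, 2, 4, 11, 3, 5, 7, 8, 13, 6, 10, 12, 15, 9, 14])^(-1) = (3 5 6 10 11 4)(9 14 15 13)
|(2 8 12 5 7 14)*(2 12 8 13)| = 4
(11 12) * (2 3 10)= (2 3 10)(11 12)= [0, 1, 3, 10, 4, 5, 6, 7, 8, 9, 2, 12, 11]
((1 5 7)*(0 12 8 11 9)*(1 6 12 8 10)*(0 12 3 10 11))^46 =((0 8)(1 5 7 6 3 10)(9 12 11))^46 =(1 3 7)(5 10 6)(9 12 11)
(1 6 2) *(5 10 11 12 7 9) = (1 6 2)(5 10 11 12 7 9) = [0, 6, 1, 3, 4, 10, 2, 9, 8, 5, 11, 12, 7]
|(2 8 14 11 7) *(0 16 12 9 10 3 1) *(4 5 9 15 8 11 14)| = 33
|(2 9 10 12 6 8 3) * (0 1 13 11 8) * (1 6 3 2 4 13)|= 18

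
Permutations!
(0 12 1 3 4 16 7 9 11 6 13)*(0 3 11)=(0 12 1 11 6 13 3 4 16 7 9)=[12, 11, 2, 4, 16, 5, 13, 9, 8, 0, 10, 6, 1, 3, 14, 15, 7]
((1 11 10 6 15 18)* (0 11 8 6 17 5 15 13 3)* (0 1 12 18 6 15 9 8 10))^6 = (18)(1 15 17 13 9)(3 8 10 6 5)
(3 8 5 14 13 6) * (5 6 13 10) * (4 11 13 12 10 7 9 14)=(3 8 6)(4 11 13 12 10 5)(7 9 14)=[0, 1, 2, 8, 11, 4, 3, 9, 6, 14, 5, 13, 10, 12, 7]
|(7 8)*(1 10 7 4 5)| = |(1 10 7 8 4 5)| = 6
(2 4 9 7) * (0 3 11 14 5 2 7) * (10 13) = (0 3 11 14 5 2 4 9)(10 13) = [3, 1, 4, 11, 9, 2, 6, 7, 8, 0, 13, 14, 12, 10, 5]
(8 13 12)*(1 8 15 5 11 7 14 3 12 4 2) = [0, 8, 1, 12, 2, 11, 6, 14, 13, 9, 10, 7, 15, 4, 3, 5] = (1 8 13 4 2)(3 12 15 5 11 7 14)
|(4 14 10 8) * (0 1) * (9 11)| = 4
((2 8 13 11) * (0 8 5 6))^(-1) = ((0 8 13 11 2 5 6))^(-1) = (0 6 5 2 11 13 8)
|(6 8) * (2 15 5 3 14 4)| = 6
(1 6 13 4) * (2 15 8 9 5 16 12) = (1 6 13 4)(2 15 8 9 5 16 12) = [0, 6, 15, 3, 1, 16, 13, 7, 9, 5, 10, 11, 2, 4, 14, 8, 12]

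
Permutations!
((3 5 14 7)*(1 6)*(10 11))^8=((1 6)(3 5 14 7)(10 11))^8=(14)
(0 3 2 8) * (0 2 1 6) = (0 3 1 6)(2 8) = [3, 6, 8, 1, 4, 5, 0, 7, 2]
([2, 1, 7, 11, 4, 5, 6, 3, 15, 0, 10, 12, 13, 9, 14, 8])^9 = (0 2 7 3 11 12 13 9)(8 15)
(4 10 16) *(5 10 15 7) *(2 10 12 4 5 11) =(2 10 16 5 12 4 15 7 11) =[0, 1, 10, 3, 15, 12, 6, 11, 8, 9, 16, 2, 4, 13, 14, 7, 5]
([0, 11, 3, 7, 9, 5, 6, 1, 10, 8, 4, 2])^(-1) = (1 7 3 2 11)(4 10 8 9)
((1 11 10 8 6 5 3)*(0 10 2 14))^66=(0 1 8 2 5)(3 10 11 6 14)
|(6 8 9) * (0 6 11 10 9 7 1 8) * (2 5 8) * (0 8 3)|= 24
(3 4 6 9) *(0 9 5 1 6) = (0 9 3 4)(1 6 5) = [9, 6, 2, 4, 0, 1, 5, 7, 8, 3]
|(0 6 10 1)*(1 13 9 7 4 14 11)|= |(0 6 10 13 9 7 4 14 11 1)|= 10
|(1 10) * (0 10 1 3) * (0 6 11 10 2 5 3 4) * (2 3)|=|(0 3 6 11 10 4)(2 5)|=6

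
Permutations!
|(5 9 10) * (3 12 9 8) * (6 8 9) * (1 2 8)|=6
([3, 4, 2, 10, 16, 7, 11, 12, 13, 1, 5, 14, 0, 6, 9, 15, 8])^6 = [0, 11, 2, 3, 14, 5, 16, 7, 1, 6, 10, 8, 12, 4, 13, 15, 9]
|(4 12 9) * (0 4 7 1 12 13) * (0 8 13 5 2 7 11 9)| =14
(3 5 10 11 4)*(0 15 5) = (0 15 5 10 11 4 3) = [15, 1, 2, 0, 3, 10, 6, 7, 8, 9, 11, 4, 12, 13, 14, 5]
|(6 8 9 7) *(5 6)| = |(5 6 8 9 7)| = 5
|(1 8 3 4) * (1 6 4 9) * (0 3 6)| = |(0 3 9 1 8 6 4)| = 7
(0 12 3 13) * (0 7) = (0 12 3 13 7) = [12, 1, 2, 13, 4, 5, 6, 0, 8, 9, 10, 11, 3, 7]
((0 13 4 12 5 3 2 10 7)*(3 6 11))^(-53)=((0 13 4 12 5 6 11 3 2 10 7))^(-53)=(0 4 5 11 2 7 13 12 6 3 10)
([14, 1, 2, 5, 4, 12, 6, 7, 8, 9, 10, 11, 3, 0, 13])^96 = (14)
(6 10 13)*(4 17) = (4 17)(6 10 13) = [0, 1, 2, 3, 17, 5, 10, 7, 8, 9, 13, 11, 12, 6, 14, 15, 16, 4]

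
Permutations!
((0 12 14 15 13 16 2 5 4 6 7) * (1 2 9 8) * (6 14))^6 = ((0 12 6 7)(1 2 5 4 14 15 13 16 9 8))^6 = (0 6)(1 13 5 9 14)(2 16 4 8 15)(7 12)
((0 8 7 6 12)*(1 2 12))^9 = (0 7 1 12 8 6 2)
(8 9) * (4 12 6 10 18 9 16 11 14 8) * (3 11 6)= [0, 1, 2, 11, 12, 5, 10, 7, 16, 4, 18, 14, 3, 13, 8, 15, 6, 17, 9]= (3 11 14 8 16 6 10 18 9 4 12)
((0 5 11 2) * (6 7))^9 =(0 5 11 2)(6 7)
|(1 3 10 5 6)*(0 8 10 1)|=|(0 8 10 5 6)(1 3)|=10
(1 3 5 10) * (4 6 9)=(1 3 5 10)(4 6 9)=[0, 3, 2, 5, 6, 10, 9, 7, 8, 4, 1]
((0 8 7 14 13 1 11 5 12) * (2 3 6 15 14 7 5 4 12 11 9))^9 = ((0 8 5 11 4 12)(1 9 2 3 6 15 14 13))^9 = (0 11)(1 9 2 3 6 15 14 13)(4 8)(5 12)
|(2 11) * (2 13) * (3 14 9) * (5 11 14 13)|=|(2 14 9 3 13)(5 11)|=10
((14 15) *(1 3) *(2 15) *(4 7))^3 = ((1 3)(2 15 14)(4 7))^3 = (15)(1 3)(4 7)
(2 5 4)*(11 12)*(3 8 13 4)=(2 5 3 8 13 4)(11 12)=[0, 1, 5, 8, 2, 3, 6, 7, 13, 9, 10, 12, 11, 4]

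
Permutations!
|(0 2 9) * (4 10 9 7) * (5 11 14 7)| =|(0 2 5 11 14 7 4 10 9)| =9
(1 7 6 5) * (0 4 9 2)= [4, 7, 0, 3, 9, 1, 5, 6, 8, 2]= (0 4 9 2)(1 7 6 5)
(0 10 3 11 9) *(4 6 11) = (0 10 3 4 6 11 9) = [10, 1, 2, 4, 6, 5, 11, 7, 8, 0, 3, 9]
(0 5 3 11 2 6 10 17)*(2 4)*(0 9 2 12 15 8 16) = (0 5 3 11 4 12 15 8 16)(2 6 10 17 9) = [5, 1, 6, 11, 12, 3, 10, 7, 16, 2, 17, 4, 15, 13, 14, 8, 0, 9]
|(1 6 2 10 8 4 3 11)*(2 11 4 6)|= 6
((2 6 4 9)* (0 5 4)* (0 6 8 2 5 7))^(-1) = ((0 7)(2 8)(4 9 5))^(-1) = (0 7)(2 8)(4 5 9)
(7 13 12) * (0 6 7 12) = (0 6 7 13) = [6, 1, 2, 3, 4, 5, 7, 13, 8, 9, 10, 11, 12, 0]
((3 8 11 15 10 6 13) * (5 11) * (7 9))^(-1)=(3 13 6 10 15 11 5 8)(7 9)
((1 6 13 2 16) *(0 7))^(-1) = (0 7)(1 16 2 13 6)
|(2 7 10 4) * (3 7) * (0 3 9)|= 7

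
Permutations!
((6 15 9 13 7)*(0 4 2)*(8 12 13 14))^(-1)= ((0 4 2)(6 15 9 14 8 12 13 7))^(-1)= (0 2 4)(6 7 13 12 8 14 9 15)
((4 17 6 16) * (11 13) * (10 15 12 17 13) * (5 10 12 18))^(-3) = ((4 13 11 12 17 6 16)(5 10 15 18))^(-3) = (4 17 13 6 11 16 12)(5 10 15 18)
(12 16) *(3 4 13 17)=[0, 1, 2, 4, 13, 5, 6, 7, 8, 9, 10, 11, 16, 17, 14, 15, 12, 3]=(3 4 13 17)(12 16)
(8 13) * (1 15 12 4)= (1 15 12 4)(8 13)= [0, 15, 2, 3, 1, 5, 6, 7, 13, 9, 10, 11, 4, 8, 14, 12]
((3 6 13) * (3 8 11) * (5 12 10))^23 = ((3 6 13 8 11)(5 12 10))^23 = (3 8 6 11 13)(5 10 12)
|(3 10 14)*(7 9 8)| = 3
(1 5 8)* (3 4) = (1 5 8)(3 4) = [0, 5, 2, 4, 3, 8, 6, 7, 1]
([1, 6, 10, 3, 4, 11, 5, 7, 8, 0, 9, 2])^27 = (0 5 10 1 11 9 6 2)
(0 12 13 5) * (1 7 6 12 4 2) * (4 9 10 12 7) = (0 9 10 12 13 5)(1 4 2)(6 7) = [9, 4, 1, 3, 2, 0, 7, 6, 8, 10, 12, 11, 13, 5]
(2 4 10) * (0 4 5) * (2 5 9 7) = [4, 1, 9, 3, 10, 0, 6, 2, 8, 7, 5] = (0 4 10 5)(2 9 7)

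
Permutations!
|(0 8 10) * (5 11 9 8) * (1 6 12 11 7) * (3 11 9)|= 18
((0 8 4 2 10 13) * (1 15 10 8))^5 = ((0 1 15 10 13)(2 8 4))^5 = (15)(2 4 8)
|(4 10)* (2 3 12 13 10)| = |(2 3 12 13 10 4)| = 6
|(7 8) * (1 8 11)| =|(1 8 7 11)| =4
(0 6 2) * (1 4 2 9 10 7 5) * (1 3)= (0 6 9 10 7 5 3 1 4 2)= [6, 4, 0, 1, 2, 3, 9, 5, 8, 10, 7]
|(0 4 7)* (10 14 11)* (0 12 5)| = 15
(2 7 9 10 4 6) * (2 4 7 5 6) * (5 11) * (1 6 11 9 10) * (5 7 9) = (1 6 4 2 5 11 7 10 9) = [0, 6, 5, 3, 2, 11, 4, 10, 8, 1, 9, 7]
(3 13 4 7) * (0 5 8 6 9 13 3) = [5, 1, 2, 3, 7, 8, 9, 0, 6, 13, 10, 11, 12, 4] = (0 5 8 6 9 13 4 7)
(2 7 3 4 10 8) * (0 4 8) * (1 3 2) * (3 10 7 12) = (0 4 7 2 12 3 8 1 10) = [4, 10, 12, 8, 7, 5, 6, 2, 1, 9, 0, 11, 3]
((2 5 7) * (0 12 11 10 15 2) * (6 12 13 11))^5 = (0 2 11 7 15 13 5 10)(6 12) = ((0 13 11 10 15 2 5 7)(6 12))^5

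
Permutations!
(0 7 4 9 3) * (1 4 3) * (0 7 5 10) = (0 5 10)(1 4 9)(3 7) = [5, 4, 2, 7, 9, 10, 6, 3, 8, 1, 0]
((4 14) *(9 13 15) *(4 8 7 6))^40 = ((4 14 8 7 6)(9 13 15))^40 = (9 13 15)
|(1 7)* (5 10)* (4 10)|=|(1 7)(4 10 5)|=6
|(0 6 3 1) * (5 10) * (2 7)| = 4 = |(0 6 3 1)(2 7)(5 10)|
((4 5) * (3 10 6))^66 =(10)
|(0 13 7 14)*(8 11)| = 4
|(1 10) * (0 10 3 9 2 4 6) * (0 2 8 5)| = |(0 10 1 3 9 8 5)(2 4 6)| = 21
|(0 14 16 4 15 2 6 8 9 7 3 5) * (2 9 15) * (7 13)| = |(0 14 16 4 2 6 8 15 9 13 7 3 5)| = 13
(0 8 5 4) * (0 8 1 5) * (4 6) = (0 1 5 6 4 8) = [1, 5, 2, 3, 8, 6, 4, 7, 0]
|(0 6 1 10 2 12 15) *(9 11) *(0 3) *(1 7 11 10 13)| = |(0 6 7 11 9 10 2 12 15 3)(1 13)| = 10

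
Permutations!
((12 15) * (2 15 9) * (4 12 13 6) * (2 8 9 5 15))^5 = ((4 12 5 15 13 6)(8 9))^5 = (4 6 13 15 5 12)(8 9)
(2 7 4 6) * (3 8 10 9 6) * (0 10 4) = (0 10 9 6 2 7)(3 8 4) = [10, 1, 7, 8, 3, 5, 2, 0, 4, 6, 9]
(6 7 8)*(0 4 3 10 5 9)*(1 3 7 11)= (0 4 7 8 6 11 1 3 10 5 9)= [4, 3, 2, 10, 7, 9, 11, 8, 6, 0, 5, 1]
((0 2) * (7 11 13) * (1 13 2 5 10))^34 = ((0 5 10 1 13 7 11 2))^34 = (0 10 13 11)(1 7 2 5)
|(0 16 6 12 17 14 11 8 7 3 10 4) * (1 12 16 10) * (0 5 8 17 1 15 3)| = 6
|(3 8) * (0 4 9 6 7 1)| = 6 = |(0 4 9 6 7 1)(3 8)|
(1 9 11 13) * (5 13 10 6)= (1 9 11 10 6 5 13)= [0, 9, 2, 3, 4, 13, 5, 7, 8, 11, 6, 10, 12, 1]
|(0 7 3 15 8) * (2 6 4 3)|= 8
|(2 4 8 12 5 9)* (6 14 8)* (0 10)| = |(0 10)(2 4 6 14 8 12 5 9)| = 8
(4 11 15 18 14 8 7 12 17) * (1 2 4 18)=(1 2 4 11 15)(7 12 17 18 14 8)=[0, 2, 4, 3, 11, 5, 6, 12, 7, 9, 10, 15, 17, 13, 8, 1, 16, 18, 14]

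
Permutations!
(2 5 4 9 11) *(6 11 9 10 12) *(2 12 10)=(2 5 4)(6 11 12)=[0, 1, 5, 3, 2, 4, 11, 7, 8, 9, 10, 12, 6]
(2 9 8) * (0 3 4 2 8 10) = (0 3 4 2 9 10) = [3, 1, 9, 4, 2, 5, 6, 7, 8, 10, 0]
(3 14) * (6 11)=[0, 1, 2, 14, 4, 5, 11, 7, 8, 9, 10, 6, 12, 13, 3]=(3 14)(6 11)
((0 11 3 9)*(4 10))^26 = ((0 11 3 9)(4 10))^26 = (0 3)(9 11)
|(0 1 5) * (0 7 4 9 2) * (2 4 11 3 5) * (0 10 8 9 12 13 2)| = 28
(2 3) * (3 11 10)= (2 11 10 3)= [0, 1, 11, 2, 4, 5, 6, 7, 8, 9, 3, 10]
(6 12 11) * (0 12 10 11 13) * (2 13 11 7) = (0 12 11 6 10 7 2 13) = [12, 1, 13, 3, 4, 5, 10, 2, 8, 9, 7, 6, 11, 0]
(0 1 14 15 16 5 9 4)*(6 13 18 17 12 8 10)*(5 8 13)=(0 1 14 15 16 8 10 6 5 9 4)(12 13 18 17)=[1, 14, 2, 3, 0, 9, 5, 7, 10, 4, 6, 11, 13, 18, 15, 16, 8, 12, 17]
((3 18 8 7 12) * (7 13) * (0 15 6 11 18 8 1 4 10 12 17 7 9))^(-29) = (0 8 10 18 15 13 12 1 6 9 3 4 11)(7 17)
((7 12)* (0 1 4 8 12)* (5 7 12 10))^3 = (12)(0 8 7 4 5 1 10)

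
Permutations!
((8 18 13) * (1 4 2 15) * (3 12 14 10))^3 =(18)(1 15 2 4)(3 10 14 12)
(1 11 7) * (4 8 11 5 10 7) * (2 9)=(1 5 10 7)(2 9)(4 8 11)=[0, 5, 9, 3, 8, 10, 6, 1, 11, 2, 7, 4]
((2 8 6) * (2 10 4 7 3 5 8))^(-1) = ((3 5 8 6 10 4 7))^(-1) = (3 7 4 10 6 8 5)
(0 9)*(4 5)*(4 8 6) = (0 9)(4 5 8 6) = [9, 1, 2, 3, 5, 8, 4, 7, 6, 0]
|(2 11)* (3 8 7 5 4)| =10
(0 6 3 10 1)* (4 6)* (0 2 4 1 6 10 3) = (0 1 2 4 10 6) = [1, 2, 4, 3, 10, 5, 0, 7, 8, 9, 6]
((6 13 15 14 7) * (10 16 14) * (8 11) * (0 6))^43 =((0 6 13 15 10 16 14 7)(8 11))^43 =(0 15 14 6 10 7 13 16)(8 11)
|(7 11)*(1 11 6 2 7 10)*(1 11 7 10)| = 6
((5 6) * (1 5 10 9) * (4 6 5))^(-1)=(1 9 10 6 4)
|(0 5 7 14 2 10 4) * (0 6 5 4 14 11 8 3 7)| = |(0 4 6 5)(2 10 14)(3 7 11 8)| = 12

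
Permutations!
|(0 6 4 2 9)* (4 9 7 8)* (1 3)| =|(0 6 9)(1 3)(2 7 8 4)| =12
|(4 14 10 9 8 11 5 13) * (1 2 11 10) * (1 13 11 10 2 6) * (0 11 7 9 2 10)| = 24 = |(0 11 5 7 9 8 10 2)(1 6)(4 14 13)|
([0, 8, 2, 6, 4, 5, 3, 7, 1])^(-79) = (1 8)(3 6)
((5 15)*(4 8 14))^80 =((4 8 14)(5 15))^80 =(15)(4 14 8)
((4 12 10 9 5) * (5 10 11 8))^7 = ((4 12 11 8 5)(9 10))^7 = (4 11 5 12 8)(9 10)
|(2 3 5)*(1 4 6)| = |(1 4 6)(2 3 5)| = 3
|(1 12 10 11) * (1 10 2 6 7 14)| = |(1 12 2 6 7 14)(10 11)| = 6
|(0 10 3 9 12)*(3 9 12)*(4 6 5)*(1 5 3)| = 9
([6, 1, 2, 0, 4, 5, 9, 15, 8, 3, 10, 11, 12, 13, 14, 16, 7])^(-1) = (0 3 9 6)(7 16 15)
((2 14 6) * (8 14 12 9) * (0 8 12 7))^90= ((0 8 14 6 2 7)(9 12))^90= (14)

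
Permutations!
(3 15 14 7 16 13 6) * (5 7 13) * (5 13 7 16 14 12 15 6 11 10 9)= (3 6)(5 16 13 11 10 9)(7 14)(12 15)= [0, 1, 2, 6, 4, 16, 3, 14, 8, 5, 9, 10, 15, 11, 7, 12, 13]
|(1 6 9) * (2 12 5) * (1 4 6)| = |(2 12 5)(4 6 9)| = 3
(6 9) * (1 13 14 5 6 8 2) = (1 13 14 5 6 9 8 2) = [0, 13, 1, 3, 4, 6, 9, 7, 2, 8, 10, 11, 12, 14, 5]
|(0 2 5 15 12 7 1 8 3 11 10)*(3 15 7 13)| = 12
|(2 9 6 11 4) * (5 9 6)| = |(2 6 11 4)(5 9)| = 4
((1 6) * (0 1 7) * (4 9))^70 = ((0 1 6 7)(4 9))^70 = (9)(0 6)(1 7)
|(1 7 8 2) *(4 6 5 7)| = |(1 4 6 5 7 8 2)| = 7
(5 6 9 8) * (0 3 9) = (0 3 9 8 5 6) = [3, 1, 2, 9, 4, 6, 0, 7, 5, 8]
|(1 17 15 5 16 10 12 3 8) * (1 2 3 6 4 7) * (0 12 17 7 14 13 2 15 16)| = 66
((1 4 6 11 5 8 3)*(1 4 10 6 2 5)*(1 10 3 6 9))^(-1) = (1 9 10 11 6 8 5 2 4 3)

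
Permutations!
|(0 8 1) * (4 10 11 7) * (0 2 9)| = 20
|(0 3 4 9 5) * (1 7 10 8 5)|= |(0 3 4 9 1 7 10 8 5)|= 9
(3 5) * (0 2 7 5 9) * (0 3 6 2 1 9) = [1, 9, 7, 0, 4, 6, 2, 5, 8, 3] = (0 1 9 3)(2 7 5 6)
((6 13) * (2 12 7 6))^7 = ((2 12 7 6 13))^7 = (2 7 13 12 6)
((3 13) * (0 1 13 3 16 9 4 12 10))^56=(16)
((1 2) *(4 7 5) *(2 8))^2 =((1 8 2)(4 7 5))^2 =(1 2 8)(4 5 7)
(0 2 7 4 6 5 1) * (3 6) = (0 2 7 4 3 6 5 1) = [2, 0, 7, 6, 3, 1, 5, 4]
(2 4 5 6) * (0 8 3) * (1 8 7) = [7, 8, 4, 0, 5, 6, 2, 1, 3] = (0 7 1 8 3)(2 4 5 6)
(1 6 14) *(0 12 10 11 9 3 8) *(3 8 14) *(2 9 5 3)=(0 12 10 11 5 3 14 1 6 2 9 8)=[12, 6, 9, 14, 4, 3, 2, 7, 0, 8, 11, 5, 10, 13, 1]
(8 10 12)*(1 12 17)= (1 12 8 10 17)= [0, 12, 2, 3, 4, 5, 6, 7, 10, 9, 17, 11, 8, 13, 14, 15, 16, 1]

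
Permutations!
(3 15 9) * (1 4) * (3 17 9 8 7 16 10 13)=(1 4)(3 15 8 7 16 10 13)(9 17)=[0, 4, 2, 15, 1, 5, 6, 16, 7, 17, 13, 11, 12, 3, 14, 8, 10, 9]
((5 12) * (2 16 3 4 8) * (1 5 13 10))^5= (16)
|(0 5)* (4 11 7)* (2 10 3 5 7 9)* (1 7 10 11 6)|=|(0 10 3 5)(1 7 4 6)(2 11 9)|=12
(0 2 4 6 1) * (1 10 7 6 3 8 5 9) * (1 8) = (0 2 4 3 1)(5 9 8)(6 10 7) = [2, 0, 4, 1, 3, 9, 10, 6, 5, 8, 7]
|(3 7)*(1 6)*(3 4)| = |(1 6)(3 7 4)| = 6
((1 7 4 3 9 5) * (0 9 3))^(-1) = ((0 9 5 1 7 4))^(-1) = (0 4 7 1 5 9)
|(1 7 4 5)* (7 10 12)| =|(1 10 12 7 4 5)| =6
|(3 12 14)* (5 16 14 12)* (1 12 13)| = 12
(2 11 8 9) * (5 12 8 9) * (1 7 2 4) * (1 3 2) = (1 7)(2 11 9 4 3)(5 12 8) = [0, 7, 11, 2, 3, 12, 6, 1, 5, 4, 10, 9, 8]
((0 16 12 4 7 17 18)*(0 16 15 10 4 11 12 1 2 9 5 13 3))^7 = (0 16)(1 15)(2 10)(3 18)(4 9)(5 7)(11 12)(13 17) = ((0 15 10 4 7 17 18 16 1 2 9 5 13 3)(11 12))^7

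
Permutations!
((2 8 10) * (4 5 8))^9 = (2 10 8 5 4)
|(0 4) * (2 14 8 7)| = |(0 4)(2 14 8 7)| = 4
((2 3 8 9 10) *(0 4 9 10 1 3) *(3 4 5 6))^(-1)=((0 5 6 3 8 10 2)(1 4 9))^(-1)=(0 2 10 8 3 6 5)(1 9 4)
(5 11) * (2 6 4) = [0, 1, 6, 3, 2, 11, 4, 7, 8, 9, 10, 5] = (2 6 4)(5 11)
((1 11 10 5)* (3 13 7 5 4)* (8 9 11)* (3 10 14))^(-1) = ((1 8 9 11 14 3 13 7 5)(4 10))^(-1) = (1 5 7 13 3 14 11 9 8)(4 10)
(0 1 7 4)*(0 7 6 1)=(1 6)(4 7)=[0, 6, 2, 3, 7, 5, 1, 4]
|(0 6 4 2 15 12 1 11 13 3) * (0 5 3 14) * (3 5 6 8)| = 12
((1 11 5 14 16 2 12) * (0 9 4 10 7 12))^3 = (0 10 1 14)(2 4 12 5)(7 11 16 9)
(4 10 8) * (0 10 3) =[10, 1, 2, 0, 3, 5, 6, 7, 4, 9, 8] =(0 10 8 4 3)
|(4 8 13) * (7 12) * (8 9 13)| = |(4 9 13)(7 12)| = 6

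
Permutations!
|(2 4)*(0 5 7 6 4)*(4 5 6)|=6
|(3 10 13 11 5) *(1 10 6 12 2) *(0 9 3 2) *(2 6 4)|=|(0 9 3 4 2 1 10 13 11 5 6 12)|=12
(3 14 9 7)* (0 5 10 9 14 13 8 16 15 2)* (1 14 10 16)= (0 5 16 15 2)(1 14 10 9 7 3 13 8)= [5, 14, 0, 13, 4, 16, 6, 3, 1, 7, 9, 11, 12, 8, 10, 2, 15]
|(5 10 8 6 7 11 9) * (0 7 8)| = 6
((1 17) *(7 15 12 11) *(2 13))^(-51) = (1 17)(2 13)(7 15 12 11)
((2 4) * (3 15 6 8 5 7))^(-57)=((2 4)(3 15 6 8 5 7))^(-57)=(2 4)(3 8)(5 15)(6 7)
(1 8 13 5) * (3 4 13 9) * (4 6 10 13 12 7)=(1 8 9 3 6 10 13 5)(4 12 7)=[0, 8, 2, 6, 12, 1, 10, 4, 9, 3, 13, 11, 7, 5]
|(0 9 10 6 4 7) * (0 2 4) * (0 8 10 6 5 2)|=9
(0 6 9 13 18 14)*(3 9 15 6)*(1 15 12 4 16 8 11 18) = (0 3 9 13 1 15 6 12 4 16 8 11 18 14) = [3, 15, 2, 9, 16, 5, 12, 7, 11, 13, 10, 18, 4, 1, 0, 6, 8, 17, 14]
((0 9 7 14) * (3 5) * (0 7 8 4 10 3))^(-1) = ((0 9 8 4 10 3 5)(7 14))^(-1) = (0 5 3 10 4 8 9)(7 14)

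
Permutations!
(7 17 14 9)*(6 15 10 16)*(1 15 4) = [0, 15, 2, 3, 1, 5, 4, 17, 8, 7, 16, 11, 12, 13, 9, 10, 6, 14] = (1 15 10 16 6 4)(7 17 14 9)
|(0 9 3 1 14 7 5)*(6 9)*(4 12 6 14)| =|(0 14 7 5)(1 4 12 6 9 3)| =12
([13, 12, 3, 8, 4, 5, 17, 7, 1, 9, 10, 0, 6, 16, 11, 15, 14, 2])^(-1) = (0 11 14 16 13)(1 8 3 2 17 6 12)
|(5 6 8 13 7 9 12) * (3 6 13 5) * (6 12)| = |(3 12)(5 13 7 9 6 8)| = 6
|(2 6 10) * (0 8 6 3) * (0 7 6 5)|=|(0 8 5)(2 3 7 6 10)|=15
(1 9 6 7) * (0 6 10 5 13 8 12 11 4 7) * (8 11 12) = (0 6)(1 9 10 5 13 11 4 7) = [6, 9, 2, 3, 7, 13, 0, 1, 8, 10, 5, 4, 12, 11]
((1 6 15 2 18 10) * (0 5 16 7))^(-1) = (0 7 16 5)(1 10 18 2 15 6)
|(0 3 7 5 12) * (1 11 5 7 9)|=7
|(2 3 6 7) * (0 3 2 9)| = |(0 3 6 7 9)| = 5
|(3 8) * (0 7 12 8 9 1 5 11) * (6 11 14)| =|(0 7 12 8 3 9 1 5 14 6 11)| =11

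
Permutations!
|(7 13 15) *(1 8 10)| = 3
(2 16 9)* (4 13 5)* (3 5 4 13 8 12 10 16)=[0, 1, 3, 5, 8, 13, 6, 7, 12, 2, 16, 11, 10, 4, 14, 15, 9]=(2 3 5 13 4 8 12 10 16 9)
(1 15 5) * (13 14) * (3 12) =(1 15 5)(3 12)(13 14) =[0, 15, 2, 12, 4, 1, 6, 7, 8, 9, 10, 11, 3, 14, 13, 5]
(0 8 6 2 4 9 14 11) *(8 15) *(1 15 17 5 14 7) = (0 17 5 14 11)(1 15 8 6 2 4 9 7) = [17, 15, 4, 3, 9, 14, 2, 1, 6, 7, 10, 0, 12, 13, 11, 8, 16, 5]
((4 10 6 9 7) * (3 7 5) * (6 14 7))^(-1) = ((3 6 9 5)(4 10 14 7))^(-1) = (3 5 9 6)(4 7 14 10)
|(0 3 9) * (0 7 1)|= 5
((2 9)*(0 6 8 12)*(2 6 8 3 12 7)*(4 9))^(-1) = (0 12 3 6 9 4 2 7 8)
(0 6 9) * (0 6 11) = (0 11)(6 9) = [11, 1, 2, 3, 4, 5, 9, 7, 8, 6, 10, 0]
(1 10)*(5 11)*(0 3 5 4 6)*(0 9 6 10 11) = [3, 11, 2, 5, 10, 0, 9, 7, 8, 6, 1, 4] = (0 3 5)(1 11 4 10)(6 9)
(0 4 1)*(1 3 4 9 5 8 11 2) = (0 9 5 8 11 2 1)(3 4) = [9, 0, 1, 4, 3, 8, 6, 7, 11, 5, 10, 2]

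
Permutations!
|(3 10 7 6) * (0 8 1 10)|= |(0 8 1 10 7 6 3)|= 7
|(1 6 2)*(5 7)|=6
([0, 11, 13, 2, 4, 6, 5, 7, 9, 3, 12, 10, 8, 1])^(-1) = (1 13 2 3 9 8 12 10 11)(5 6)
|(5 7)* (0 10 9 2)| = 4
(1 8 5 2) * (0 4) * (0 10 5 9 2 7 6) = (0 4 10 5 7 6)(1 8 9 2) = [4, 8, 1, 3, 10, 7, 0, 6, 9, 2, 5]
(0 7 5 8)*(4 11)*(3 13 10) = (0 7 5 8)(3 13 10)(4 11) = [7, 1, 2, 13, 11, 8, 6, 5, 0, 9, 3, 4, 12, 10]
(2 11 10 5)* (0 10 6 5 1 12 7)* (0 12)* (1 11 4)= (0 10 11 6 5 2 4 1)(7 12)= [10, 0, 4, 3, 1, 2, 5, 12, 8, 9, 11, 6, 7]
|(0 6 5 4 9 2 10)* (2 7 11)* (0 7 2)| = 9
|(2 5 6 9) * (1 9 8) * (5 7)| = 7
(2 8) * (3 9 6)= (2 8)(3 9 6)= [0, 1, 8, 9, 4, 5, 3, 7, 2, 6]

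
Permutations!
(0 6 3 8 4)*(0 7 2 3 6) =(2 3 8 4 7) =[0, 1, 3, 8, 7, 5, 6, 2, 4]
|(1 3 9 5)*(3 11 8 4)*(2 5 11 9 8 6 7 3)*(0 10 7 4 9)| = |(0 10 7 3 8 9 11 6 4 2 5 1)| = 12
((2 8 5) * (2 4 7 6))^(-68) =((2 8 5 4 7 6))^(-68) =(2 7 5)(4 8 6)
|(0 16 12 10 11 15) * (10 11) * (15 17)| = |(0 16 12 11 17 15)| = 6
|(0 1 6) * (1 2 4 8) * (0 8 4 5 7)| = 12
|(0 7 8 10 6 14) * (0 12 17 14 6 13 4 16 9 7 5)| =|(0 5)(4 16 9 7 8 10 13)(12 17 14)| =42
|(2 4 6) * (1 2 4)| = 2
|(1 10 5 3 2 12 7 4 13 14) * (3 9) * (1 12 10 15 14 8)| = 40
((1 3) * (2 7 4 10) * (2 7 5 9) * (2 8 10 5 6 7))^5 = ((1 3)(2 6 7 4 5 9 8 10))^5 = (1 3)(2 9 7 10 5 6 8 4)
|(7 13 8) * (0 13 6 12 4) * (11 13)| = 8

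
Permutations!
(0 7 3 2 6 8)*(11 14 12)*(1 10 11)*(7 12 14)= (14)(0 12 1 10 11 7 3 2 6 8)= [12, 10, 6, 2, 4, 5, 8, 3, 0, 9, 11, 7, 1, 13, 14]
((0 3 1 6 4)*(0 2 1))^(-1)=(0 3)(1 2 4 6)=((0 3)(1 6 4 2))^(-1)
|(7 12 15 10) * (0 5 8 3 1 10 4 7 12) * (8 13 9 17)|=13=|(0 5 13 9 17 8 3 1 10 12 15 4 7)|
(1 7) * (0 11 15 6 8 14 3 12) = [11, 7, 2, 12, 4, 5, 8, 1, 14, 9, 10, 15, 0, 13, 3, 6] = (0 11 15 6 8 14 3 12)(1 7)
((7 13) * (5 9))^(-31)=((5 9)(7 13))^(-31)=(5 9)(7 13)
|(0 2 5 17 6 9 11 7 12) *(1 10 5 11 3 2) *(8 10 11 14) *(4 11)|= 18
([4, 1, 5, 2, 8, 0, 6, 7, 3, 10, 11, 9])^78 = [0, 1, 2, 3, 4, 5, 6, 7, 8, 9, 10, 11]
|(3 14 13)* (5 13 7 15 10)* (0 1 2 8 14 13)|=|(0 1 2 8 14 7 15 10 5)(3 13)|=18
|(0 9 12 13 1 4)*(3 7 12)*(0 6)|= 9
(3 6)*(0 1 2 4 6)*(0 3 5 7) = (0 1 2 4 6 5 7) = [1, 2, 4, 3, 6, 7, 5, 0]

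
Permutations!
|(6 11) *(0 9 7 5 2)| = 10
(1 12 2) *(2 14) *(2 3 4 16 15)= [0, 12, 1, 4, 16, 5, 6, 7, 8, 9, 10, 11, 14, 13, 3, 2, 15]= (1 12 14 3 4 16 15 2)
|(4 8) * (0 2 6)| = 6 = |(0 2 6)(4 8)|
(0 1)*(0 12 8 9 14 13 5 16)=[1, 12, 2, 3, 4, 16, 6, 7, 9, 14, 10, 11, 8, 5, 13, 15, 0]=(0 1 12 8 9 14 13 5 16)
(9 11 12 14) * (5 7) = [0, 1, 2, 3, 4, 7, 6, 5, 8, 11, 10, 12, 14, 13, 9] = (5 7)(9 11 12 14)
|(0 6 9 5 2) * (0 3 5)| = 3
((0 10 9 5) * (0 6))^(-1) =((0 10 9 5 6))^(-1) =(0 6 5 9 10)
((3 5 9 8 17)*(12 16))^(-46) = (3 17 8 9 5)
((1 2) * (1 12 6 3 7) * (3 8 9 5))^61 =(1 3 9 6 2 7 5 8 12)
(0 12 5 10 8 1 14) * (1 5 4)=(0 12 4 1 14)(5 10 8)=[12, 14, 2, 3, 1, 10, 6, 7, 5, 9, 8, 11, 4, 13, 0]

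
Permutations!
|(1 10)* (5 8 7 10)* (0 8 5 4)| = 6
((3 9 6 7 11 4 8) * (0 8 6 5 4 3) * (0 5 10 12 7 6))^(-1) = ((0 8 5 4)(3 9 10 12 7 11))^(-1) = (0 4 5 8)(3 11 7 12 10 9)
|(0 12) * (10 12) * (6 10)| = 4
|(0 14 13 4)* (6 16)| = |(0 14 13 4)(6 16)| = 4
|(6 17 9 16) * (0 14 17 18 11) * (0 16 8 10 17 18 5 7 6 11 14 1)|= |(0 1)(5 7 6)(8 10 17 9)(11 16)(14 18)|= 12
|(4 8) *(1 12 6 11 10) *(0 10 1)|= 4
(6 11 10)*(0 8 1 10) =(0 8 1 10 6 11) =[8, 10, 2, 3, 4, 5, 11, 7, 1, 9, 6, 0]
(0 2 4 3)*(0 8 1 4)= (0 2)(1 4 3 8)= [2, 4, 0, 8, 3, 5, 6, 7, 1]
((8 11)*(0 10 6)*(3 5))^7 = (0 10 6)(3 5)(8 11) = ((0 10 6)(3 5)(8 11))^7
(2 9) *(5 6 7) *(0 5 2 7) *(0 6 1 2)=[5, 2, 9, 3, 4, 1, 6, 0, 8, 7]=(0 5 1 2 9 7)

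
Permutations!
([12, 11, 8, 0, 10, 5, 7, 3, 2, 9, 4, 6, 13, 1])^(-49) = (0 3 7 6 11 1 13 12)(2 8)(4 10)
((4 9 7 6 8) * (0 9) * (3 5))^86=((0 9 7 6 8 4)(3 5))^86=(0 7 8)(4 9 6)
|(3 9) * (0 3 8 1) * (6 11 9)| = 7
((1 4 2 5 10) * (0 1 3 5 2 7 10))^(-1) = (0 5 3 10 7 4 1)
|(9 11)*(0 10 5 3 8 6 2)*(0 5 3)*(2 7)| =|(0 10 3 8 6 7 2 5)(9 11)| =8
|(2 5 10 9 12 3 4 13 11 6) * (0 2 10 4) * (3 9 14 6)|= |(0 2 5 4 13 11 3)(6 10 14)(9 12)|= 42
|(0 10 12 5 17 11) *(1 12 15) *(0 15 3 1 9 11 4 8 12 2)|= 15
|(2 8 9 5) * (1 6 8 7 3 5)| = 4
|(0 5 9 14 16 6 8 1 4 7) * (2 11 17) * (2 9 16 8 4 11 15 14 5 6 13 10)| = 12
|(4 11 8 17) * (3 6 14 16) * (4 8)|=4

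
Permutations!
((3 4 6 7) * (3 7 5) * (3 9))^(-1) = (3 9 5 6 4)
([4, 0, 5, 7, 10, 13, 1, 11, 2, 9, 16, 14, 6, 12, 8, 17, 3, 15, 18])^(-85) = (18)(0 7 5)(1 3 2)(4 11 13)(6 16 8)(10 14 12)(15 17)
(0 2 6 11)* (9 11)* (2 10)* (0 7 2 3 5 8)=(0 10 3 5 8)(2 6 9 11 7)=[10, 1, 6, 5, 4, 8, 9, 2, 0, 11, 3, 7]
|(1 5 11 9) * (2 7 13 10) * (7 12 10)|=|(1 5 11 9)(2 12 10)(7 13)|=12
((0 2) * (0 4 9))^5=(0 2 4 9)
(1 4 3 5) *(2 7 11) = (1 4 3 5)(2 7 11) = [0, 4, 7, 5, 3, 1, 6, 11, 8, 9, 10, 2]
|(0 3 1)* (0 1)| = |(0 3)| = 2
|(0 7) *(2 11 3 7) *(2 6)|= |(0 6 2 11 3 7)|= 6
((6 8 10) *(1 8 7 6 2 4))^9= ((1 8 10 2 4)(6 7))^9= (1 4 2 10 8)(6 7)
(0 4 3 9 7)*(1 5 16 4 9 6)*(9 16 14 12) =(0 16 4 3 6 1 5 14 12 9 7) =[16, 5, 2, 6, 3, 14, 1, 0, 8, 7, 10, 11, 9, 13, 12, 15, 4]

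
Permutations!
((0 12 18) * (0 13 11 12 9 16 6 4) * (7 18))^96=((0 9 16 6 4)(7 18 13 11 12))^96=(0 9 16 6 4)(7 18 13 11 12)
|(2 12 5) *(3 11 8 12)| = |(2 3 11 8 12 5)| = 6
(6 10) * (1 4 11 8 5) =(1 4 11 8 5)(6 10) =[0, 4, 2, 3, 11, 1, 10, 7, 5, 9, 6, 8]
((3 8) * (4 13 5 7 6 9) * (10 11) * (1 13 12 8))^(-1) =(1 3 8 12 4 9 6 7 5 13)(10 11)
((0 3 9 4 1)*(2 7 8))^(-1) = (0 1 4 9 3)(2 8 7)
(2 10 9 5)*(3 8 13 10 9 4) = (2 9 5)(3 8 13 10 4) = [0, 1, 9, 8, 3, 2, 6, 7, 13, 5, 4, 11, 12, 10]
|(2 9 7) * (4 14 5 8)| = 12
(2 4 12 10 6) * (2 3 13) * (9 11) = (2 4 12 10 6 3 13)(9 11) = [0, 1, 4, 13, 12, 5, 3, 7, 8, 11, 6, 9, 10, 2]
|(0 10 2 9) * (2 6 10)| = 6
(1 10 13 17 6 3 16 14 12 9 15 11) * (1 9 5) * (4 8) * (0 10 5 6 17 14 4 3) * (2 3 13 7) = (17)(0 10 7 2 3 16 4 8 13 14 12 6)(1 5)(9 15 11) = [10, 5, 3, 16, 8, 1, 0, 2, 13, 15, 7, 9, 6, 14, 12, 11, 4, 17]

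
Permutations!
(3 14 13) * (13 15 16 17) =(3 14 15 16 17 13) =[0, 1, 2, 14, 4, 5, 6, 7, 8, 9, 10, 11, 12, 3, 15, 16, 17, 13]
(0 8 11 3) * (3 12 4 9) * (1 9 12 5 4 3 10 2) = (0 8 11 5 4 12 3)(1 9 10 2) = [8, 9, 1, 0, 12, 4, 6, 7, 11, 10, 2, 5, 3]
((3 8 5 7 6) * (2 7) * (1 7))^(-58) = (1 5 3 7 2 8 6)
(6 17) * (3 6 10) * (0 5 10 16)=(0 5 10 3 6 17 16)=[5, 1, 2, 6, 4, 10, 17, 7, 8, 9, 3, 11, 12, 13, 14, 15, 0, 16]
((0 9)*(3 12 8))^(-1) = (0 9)(3 8 12)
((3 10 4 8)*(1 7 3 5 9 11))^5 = (1 8 7 5 3 9 10 11 4)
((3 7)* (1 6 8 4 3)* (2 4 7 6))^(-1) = (1 7 8 6 3 4 2)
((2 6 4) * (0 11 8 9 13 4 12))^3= (0 9 2)(4 12 8)(6 11 13)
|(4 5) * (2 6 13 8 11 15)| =6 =|(2 6 13 8 11 15)(4 5)|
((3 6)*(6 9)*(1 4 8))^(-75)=((1 4 8)(3 9 6))^(-75)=(9)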